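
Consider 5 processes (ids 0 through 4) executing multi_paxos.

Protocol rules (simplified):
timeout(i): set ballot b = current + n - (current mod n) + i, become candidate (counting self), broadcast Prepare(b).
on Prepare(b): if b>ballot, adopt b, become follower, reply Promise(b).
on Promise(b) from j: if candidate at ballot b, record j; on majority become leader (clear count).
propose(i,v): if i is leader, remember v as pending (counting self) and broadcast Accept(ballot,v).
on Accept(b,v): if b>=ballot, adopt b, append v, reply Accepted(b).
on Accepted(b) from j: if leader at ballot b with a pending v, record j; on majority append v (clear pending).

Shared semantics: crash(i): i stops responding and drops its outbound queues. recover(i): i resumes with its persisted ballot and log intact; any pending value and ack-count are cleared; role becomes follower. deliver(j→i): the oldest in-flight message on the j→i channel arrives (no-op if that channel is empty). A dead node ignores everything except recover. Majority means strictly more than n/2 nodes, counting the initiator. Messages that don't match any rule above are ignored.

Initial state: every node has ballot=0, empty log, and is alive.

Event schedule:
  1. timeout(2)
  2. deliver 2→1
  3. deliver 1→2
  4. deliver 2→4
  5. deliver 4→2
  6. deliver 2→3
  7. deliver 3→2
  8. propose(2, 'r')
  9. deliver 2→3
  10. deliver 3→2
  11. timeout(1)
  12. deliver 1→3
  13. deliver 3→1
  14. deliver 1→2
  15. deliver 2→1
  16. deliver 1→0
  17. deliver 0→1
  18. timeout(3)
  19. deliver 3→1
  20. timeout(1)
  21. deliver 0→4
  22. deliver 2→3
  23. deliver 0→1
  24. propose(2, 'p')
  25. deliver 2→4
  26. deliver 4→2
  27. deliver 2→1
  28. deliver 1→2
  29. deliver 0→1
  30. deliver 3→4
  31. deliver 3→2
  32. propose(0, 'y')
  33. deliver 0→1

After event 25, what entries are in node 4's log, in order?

e1 timeout(2): 2[cand,b=7,-]
e2 deliver 2→1: 1[foll,b=7,-]
e3 deliver 1→2: ·
e4 deliver 2→4: 4[foll,b=7,-]
e5 deliver 4→2: 2[lead,b=7,-]
e6 deliver 2→3: 3[foll,b=7,-]
e7 deliver 3→2: ·
e8 propose(2,'r'): ·
e9 deliver 2→3: 3[foll,b=7,r]
e10 deliver 3→2: ·
e11 timeout(1): 1[cand,b=11,-]
e12 deliver 1→3: 3[foll,b=11,r]
e13 deliver 3→1: ·
e14 deliver 1→2: 2[foll,b=11,-]
e15 deliver 2→1: ·
e16 deliver 1→0: 0[foll,b=11,-]
e17 deliver 0→1: 1[lead,b=11,-]
e18 timeout(3): 3[cand,b=18,r]
e19 deliver 3→1: 1[foll,b=18,-]
e20 timeout(1): 1[cand,b=21,-]
e21 deliver 0→4: ·
e22 deliver 2→3: ·
e23 deliver 0→1: ·
e24 propose(2,'p'): ·
e25 deliver 2→4: 4[foll,b=7,r]

r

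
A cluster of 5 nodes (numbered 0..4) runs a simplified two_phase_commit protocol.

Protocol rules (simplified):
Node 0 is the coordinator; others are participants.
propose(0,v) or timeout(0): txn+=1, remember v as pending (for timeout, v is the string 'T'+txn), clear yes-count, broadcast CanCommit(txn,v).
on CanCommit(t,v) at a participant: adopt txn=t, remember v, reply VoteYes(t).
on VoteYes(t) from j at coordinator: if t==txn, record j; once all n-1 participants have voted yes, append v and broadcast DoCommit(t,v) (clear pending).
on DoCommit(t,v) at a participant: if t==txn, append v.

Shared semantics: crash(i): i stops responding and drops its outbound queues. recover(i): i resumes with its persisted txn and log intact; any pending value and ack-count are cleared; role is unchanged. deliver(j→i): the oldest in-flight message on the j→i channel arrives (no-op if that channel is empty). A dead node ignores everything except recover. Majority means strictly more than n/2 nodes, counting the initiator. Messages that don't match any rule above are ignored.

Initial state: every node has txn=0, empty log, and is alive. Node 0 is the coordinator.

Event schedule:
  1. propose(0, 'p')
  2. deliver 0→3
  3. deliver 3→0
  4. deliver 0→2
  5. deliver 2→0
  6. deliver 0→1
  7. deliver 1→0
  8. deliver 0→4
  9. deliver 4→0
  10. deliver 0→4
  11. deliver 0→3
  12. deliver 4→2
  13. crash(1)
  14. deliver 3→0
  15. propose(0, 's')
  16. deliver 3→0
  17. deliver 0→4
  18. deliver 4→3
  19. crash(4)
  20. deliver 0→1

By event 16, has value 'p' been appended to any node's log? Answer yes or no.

yes

e1 propose(0,'p'): 0[coor,t=1,-]
e2 deliver 0→3: 3[part,t=1,-]
e3 deliver 3→0: ·
e4 deliver 0→2: 2[part,t=1,-]
e5 deliver 2→0: ·
e6 deliver 0→1: 1[part,t=1,-]
e7 deliver 1→0: ·
e8 deliver 0→4: 4[part,t=1,-]
e9 deliver 4→0: 0[coor,t=1,p]
e10 deliver 0→4: 4[part,t=1,p]
e11 deliver 0→3: 3[part,t=1,p]
e12 deliver 4→2: ·
e13 crash(1): 1[✗part,t=1,-]
e14 deliver 3→0: ·
e15 propose(0,'s'): 0[coor,t=2,p]
e16 deliver 3→0: ·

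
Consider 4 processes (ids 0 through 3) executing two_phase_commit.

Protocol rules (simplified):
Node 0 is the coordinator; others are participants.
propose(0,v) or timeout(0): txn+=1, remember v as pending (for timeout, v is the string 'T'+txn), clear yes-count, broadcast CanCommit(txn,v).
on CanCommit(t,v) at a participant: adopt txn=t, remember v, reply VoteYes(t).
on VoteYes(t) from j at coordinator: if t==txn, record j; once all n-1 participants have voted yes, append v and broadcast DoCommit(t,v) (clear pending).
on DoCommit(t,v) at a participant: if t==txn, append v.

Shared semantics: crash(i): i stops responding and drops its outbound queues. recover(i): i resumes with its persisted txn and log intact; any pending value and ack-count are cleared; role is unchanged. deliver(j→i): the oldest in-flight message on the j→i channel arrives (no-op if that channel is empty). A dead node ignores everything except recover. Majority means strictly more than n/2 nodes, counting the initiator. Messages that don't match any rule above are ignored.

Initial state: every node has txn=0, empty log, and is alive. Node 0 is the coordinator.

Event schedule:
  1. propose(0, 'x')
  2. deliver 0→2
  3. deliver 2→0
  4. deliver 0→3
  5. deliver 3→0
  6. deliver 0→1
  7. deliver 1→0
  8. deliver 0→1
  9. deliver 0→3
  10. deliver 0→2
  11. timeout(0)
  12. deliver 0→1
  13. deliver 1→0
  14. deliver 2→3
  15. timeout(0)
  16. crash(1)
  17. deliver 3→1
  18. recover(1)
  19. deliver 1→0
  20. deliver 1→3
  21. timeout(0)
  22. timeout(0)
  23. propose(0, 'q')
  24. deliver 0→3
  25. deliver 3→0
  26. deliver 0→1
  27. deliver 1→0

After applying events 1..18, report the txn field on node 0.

step 1 propose(0,'x'): 0={coor,t=1,log=-}
step 2 deliver 0→2: 2={part,t=1,log=-}
step 3 deliver 2→0: —
step 4 deliver 0→3: 3={part,t=1,log=-}
step 5 deliver 3→0: —
step 6 deliver 0→1: 1={part,t=1,log=-}
step 7 deliver 1→0: 0={coor,t=1,log=x}
step 8 deliver 0→1: 1={part,t=1,log=x}
step 9 deliver 0→3: 3={part,t=1,log=x}
step 10 deliver 0→2: 2={part,t=1,log=x}
step 11 timeout(0): 0={coor,t=2,log=x}
step 12 deliver 0→1: 1={part,t=2,log=x}
step 13 deliver 1→0: —
step 14 deliver 2→3: —
step 15 timeout(0): 0={coor,t=3,log=x}
step 16 crash(1): 1={✗part,t=2,log=x}
step 17 deliver 3→1: —
step 18 recover(1): 1={part,t=2,log=x}

3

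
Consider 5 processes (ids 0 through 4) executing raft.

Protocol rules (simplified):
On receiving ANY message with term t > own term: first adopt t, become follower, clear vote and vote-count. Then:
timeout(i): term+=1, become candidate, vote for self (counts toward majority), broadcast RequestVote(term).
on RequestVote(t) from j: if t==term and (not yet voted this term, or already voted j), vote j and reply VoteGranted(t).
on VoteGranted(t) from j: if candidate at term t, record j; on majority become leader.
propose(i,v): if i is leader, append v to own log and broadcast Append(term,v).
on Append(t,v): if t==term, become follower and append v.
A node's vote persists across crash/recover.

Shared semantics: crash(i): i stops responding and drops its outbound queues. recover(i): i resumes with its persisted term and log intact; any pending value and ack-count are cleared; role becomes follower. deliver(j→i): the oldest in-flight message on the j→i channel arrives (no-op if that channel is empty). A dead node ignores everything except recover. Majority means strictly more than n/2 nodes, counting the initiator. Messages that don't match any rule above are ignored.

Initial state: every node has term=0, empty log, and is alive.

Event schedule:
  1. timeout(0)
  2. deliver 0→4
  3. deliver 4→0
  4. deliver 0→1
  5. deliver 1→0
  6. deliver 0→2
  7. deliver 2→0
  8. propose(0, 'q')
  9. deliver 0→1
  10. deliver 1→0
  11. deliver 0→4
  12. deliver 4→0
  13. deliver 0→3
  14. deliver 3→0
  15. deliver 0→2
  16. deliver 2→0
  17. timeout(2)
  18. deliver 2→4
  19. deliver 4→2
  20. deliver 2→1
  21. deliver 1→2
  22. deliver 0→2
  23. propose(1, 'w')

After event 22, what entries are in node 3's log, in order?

empty

1. timeout(0):  <0:cand t1 ->
2. deliver 0→4:  <4:foll t1 ->
3. deliver 4→0:  nop
4. deliver 0→1:  <1:foll t1 ->
5. deliver 1→0:  <0:lead t1 ->
6. deliver 0→2:  <2:foll t1 ->
7. deliver 2→0:  nop
8. propose(0,'q'):  <0:lead t1 q>
9. deliver 0→1:  <1:foll t1 q>
10. deliver 1→0:  nop
11. deliver 0→4:  <4:foll t1 q>
12. deliver 4→0:  nop
13. deliver 0→3:  <3:foll t1 ->
14. deliver 3→0:  nop
15. deliver 0→2:  <2:foll t1 q>
16. deliver 2→0:  nop
17. timeout(2):  <2:cand t2 q>
18. deliver 2→4:  <4:foll t2 q>
19. deliver 4→2:  nop
20. deliver 2→1:  <1:foll t2 q>
21. deliver 1→2:  <2:lead t2 q>
22. deliver 0→2:  nop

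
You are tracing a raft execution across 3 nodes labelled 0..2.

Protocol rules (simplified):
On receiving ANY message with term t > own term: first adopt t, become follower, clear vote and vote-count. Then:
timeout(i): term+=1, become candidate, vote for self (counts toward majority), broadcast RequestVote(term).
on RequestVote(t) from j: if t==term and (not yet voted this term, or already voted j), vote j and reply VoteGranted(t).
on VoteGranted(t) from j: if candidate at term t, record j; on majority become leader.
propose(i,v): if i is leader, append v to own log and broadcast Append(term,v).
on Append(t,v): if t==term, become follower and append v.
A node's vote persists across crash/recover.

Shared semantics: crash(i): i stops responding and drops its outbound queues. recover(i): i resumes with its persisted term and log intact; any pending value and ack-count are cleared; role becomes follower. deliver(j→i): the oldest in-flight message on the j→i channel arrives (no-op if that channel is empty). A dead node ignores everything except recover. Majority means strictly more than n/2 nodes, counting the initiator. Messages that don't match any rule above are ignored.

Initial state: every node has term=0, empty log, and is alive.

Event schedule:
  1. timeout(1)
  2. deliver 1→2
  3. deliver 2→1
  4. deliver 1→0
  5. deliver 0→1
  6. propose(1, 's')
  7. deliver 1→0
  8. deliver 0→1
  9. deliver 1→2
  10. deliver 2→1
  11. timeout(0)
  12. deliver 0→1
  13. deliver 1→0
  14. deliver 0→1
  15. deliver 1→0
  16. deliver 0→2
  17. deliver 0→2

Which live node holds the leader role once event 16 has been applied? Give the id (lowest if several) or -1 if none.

0

step 1 timeout(1): 1={cand,t=1,log=-}
step 2 deliver 1→2: 2={foll,t=1,log=-}
step 3 deliver 2→1: 1={lead,t=1,log=-}
step 4 deliver 1→0: 0={foll,t=1,log=-}
step 5 deliver 0→1: —
step 6 propose(1,'s'): 1={lead,t=1,log=s}
step 7 deliver 1→0: 0={foll,t=1,log=s}
step 8 deliver 0→1: —
step 9 deliver 1→2: 2={foll,t=1,log=s}
step 10 deliver 2→1: —
step 11 timeout(0): 0={cand,t=2,log=s}
step 12 deliver 0→1: 1={foll,t=2,log=s}
step 13 deliver 1→0: 0={lead,t=2,log=s}
step 14 deliver 0→1: —
step 15 deliver 1→0: —
step 16 deliver 0→2: 2={foll,t=2,log=s}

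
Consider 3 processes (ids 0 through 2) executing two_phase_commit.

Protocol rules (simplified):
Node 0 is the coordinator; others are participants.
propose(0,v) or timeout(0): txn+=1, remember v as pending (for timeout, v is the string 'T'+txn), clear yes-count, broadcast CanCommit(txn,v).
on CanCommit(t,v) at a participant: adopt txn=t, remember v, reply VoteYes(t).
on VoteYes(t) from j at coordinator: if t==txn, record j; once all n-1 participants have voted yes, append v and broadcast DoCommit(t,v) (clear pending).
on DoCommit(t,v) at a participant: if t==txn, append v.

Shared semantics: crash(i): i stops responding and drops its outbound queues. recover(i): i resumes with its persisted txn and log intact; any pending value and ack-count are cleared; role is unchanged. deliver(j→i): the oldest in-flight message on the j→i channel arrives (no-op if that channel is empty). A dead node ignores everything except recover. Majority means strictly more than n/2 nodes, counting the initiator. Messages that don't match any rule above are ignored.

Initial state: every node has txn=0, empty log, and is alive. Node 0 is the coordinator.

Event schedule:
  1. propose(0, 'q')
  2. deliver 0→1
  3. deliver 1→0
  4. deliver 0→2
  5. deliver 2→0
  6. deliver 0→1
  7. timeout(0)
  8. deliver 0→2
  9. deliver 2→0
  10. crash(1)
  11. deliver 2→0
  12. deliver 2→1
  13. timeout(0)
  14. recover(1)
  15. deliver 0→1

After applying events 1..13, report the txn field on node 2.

1

e1 propose(0,'q'): 0[coor,t=1,-]
e2 deliver 0→1: 1[part,t=1,-]
e3 deliver 1→0: ·
e4 deliver 0→2: 2[part,t=1,-]
e5 deliver 2→0: 0[coor,t=1,q]
e6 deliver 0→1: 1[part,t=1,q]
e7 timeout(0): 0[coor,t=2,q]
e8 deliver 0→2: 2[part,t=1,q]
e9 deliver 2→0: ·
e10 crash(1): 1[✗part,t=1,q]
e11 deliver 2→0: ·
e12 deliver 2→1: ·
e13 timeout(0): 0[coor,t=3,q]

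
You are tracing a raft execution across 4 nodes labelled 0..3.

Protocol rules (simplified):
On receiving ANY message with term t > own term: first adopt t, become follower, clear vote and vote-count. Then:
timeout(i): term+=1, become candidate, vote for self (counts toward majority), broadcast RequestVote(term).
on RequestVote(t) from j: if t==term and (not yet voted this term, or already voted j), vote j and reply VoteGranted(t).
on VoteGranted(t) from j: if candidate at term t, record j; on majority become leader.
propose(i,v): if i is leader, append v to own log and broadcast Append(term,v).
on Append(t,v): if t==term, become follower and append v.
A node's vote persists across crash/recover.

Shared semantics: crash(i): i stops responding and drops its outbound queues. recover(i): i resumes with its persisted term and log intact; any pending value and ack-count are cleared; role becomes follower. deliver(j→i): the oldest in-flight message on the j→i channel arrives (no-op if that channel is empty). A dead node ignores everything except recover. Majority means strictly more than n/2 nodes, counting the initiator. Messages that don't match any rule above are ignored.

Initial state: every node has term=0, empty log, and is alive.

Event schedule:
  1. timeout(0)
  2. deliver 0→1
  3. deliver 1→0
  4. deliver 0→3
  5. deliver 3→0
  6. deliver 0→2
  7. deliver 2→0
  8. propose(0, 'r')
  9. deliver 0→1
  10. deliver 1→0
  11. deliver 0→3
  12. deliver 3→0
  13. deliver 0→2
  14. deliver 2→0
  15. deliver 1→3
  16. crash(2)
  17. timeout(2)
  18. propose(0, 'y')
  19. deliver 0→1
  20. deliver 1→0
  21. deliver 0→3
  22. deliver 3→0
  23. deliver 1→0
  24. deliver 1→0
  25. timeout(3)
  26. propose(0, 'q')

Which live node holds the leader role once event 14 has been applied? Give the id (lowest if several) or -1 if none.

0

after 1 — timeout(0): n0:cand/t1/[-]
after 2 — deliver 0→1: n1:foll/t1/[-]
after 3 — deliver 1→0: ·
after 4 — deliver 0→3: n3:foll/t1/[-]
after 5 — deliver 3→0: n0:lead/t1/[-]
after 6 — deliver 0→2: n2:foll/t1/[-]
after 7 — deliver 2→0: ·
after 8 — propose(0,'r'): n0:lead/t1/[r]
after 9 — deliver 0→1: n1:foll/t1/[r]
after 10 — deliver 1→0: ·
after 11 — deliver 0→3: n3:foll/t1/[r]
after 12 — deliver 3→0: ·
after 13 — deliver 0→2: n2:foll/t1/[r]
after 14 — deliver 2→0: ·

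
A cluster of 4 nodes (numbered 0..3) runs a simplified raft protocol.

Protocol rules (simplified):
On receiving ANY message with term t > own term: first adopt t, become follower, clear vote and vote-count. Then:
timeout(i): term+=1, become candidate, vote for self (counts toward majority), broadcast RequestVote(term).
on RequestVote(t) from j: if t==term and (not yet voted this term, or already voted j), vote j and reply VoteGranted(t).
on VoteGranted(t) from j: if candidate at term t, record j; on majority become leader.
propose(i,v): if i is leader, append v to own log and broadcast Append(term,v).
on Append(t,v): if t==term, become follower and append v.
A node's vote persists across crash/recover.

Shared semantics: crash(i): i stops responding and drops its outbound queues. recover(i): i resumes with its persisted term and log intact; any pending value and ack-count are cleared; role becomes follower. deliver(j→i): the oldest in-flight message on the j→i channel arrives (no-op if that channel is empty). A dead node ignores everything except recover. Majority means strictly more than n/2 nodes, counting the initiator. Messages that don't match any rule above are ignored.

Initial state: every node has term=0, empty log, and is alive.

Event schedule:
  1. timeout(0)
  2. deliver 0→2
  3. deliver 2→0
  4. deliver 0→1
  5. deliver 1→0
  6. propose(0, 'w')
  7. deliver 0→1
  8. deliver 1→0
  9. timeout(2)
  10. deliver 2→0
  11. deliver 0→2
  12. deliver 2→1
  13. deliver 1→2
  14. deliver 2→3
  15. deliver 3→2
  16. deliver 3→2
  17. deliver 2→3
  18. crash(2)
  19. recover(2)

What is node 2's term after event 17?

1. timeout(0):  <0:cand t1 ->
2. deliver 0→2:  <2:foll t1 ->
3. deliver 2→0:  nop
4. deliver 0→1:  <1:foll t1 ->
5. deliver 1→0:  <0:lead t1 ->
6. propose(0,'w'):  <0:lead t1 w>
7. deliver 0→1:  <1:foll t1 w>
8. deliver 1→0:  nop
9. timeout(2):  <2:cand t2 ->
10. deliver 2→0:  <0:foll t2 w>
11. deliver 0→2:  nop
12. deliver 2→1:  <1:foll t2 w>
13. deliver 1→2:  nop
14. deliver 2→3:  <3:foll t2 ->
15. deliver 3→2:  <2:lead t2 ->
16. deliver 3→2:  nop
17. deliver 2→3:  nop

2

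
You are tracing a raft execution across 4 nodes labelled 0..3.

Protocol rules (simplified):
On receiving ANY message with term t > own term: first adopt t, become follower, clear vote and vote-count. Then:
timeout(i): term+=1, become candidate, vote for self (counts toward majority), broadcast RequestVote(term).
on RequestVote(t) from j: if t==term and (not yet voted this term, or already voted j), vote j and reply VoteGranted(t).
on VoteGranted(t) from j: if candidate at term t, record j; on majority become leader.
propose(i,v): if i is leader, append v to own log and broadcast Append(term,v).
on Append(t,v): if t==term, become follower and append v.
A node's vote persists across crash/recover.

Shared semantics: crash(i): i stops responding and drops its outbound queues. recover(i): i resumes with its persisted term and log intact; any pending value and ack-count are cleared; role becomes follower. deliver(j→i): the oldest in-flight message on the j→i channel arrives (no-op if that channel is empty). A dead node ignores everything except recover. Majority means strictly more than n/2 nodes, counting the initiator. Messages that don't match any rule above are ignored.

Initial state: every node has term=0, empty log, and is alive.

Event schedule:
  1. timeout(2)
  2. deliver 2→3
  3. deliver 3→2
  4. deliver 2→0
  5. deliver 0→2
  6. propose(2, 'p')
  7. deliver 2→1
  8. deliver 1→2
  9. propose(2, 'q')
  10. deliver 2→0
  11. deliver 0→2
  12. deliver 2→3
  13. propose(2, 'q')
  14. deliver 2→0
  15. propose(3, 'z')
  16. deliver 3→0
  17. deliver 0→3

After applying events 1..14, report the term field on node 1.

e1 timeout(2): 2[cand,t=1,-]
e2 deliver 2→3: 3[foll,t=1,-]
e3 deliver 3→2: ·
e4 deliver 2→0: 0[foll,t=1,-]
e5 deliver 0→2: 2[lead,t=1,-]
e6 propose(2,'p'): 2[lead,t=1,p]
e7 deliver 2→1: 1[foll,t=1,-]
e8 deliver 1→2: ·
e9 propose(2,'q'): 2[lead,t=1,p,q]
e10 deliver 2→0: 0[foll,t=1,p]
e11 deliver 0→2: ·
e12 deliver 2→3: 3[foll,t=1,p]
e13 propose(2,'q'): 2[lead,t=1,p,q,q]
e14 deliver 2→0: 0[foll,t=1,p,q]

1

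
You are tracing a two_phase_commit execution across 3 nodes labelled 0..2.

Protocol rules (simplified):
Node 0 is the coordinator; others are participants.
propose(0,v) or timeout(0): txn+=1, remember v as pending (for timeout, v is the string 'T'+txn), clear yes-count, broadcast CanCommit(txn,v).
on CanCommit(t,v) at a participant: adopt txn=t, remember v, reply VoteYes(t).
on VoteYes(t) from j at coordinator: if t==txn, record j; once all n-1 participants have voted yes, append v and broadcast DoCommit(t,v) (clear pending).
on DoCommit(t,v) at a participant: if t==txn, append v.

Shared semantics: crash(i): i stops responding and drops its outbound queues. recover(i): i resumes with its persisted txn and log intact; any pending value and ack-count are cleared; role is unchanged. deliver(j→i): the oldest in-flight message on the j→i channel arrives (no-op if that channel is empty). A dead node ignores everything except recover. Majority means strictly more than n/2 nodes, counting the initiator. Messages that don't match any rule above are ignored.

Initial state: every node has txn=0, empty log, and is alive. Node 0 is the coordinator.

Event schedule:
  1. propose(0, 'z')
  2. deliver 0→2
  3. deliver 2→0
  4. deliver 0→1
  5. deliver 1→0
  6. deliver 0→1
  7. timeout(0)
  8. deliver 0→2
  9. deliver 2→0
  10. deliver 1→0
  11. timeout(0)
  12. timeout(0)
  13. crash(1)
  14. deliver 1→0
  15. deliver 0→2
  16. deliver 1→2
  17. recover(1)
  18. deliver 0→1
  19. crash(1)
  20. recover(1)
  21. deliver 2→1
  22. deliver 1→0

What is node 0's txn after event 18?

4

1. propose(0,'z'):  <0:coor t1 ->
2. deliver 0→2:  <2:part t1 ->
3. deliver 2→0:  nop
4. deliver 0→1:  <1:part t1 ->
5. deliver 1→0:  <0:coor t1 z>
6. deliver 0→1:  <1:part t1 z>
7. timeout(0):  <0:coor t2 z>
8. deliver 0→2:  <2:part t1 z>
9. deliver 2→0:  nop
10. deliver 1→0:  nop
11. timeout(0):  <0:coor t3 z>
12. timeout(0):  <0:coor t4 z>
13. crash(1):  <1:✗part t1 z>
14. deliver 1→0:  nop
15. deliver 0→2:  <2:part t2 z>
16. deliver 1→2:  nop
17. recover(1):  <1:part t1 z>
18. deliver 0→1:  <1:part t2 z>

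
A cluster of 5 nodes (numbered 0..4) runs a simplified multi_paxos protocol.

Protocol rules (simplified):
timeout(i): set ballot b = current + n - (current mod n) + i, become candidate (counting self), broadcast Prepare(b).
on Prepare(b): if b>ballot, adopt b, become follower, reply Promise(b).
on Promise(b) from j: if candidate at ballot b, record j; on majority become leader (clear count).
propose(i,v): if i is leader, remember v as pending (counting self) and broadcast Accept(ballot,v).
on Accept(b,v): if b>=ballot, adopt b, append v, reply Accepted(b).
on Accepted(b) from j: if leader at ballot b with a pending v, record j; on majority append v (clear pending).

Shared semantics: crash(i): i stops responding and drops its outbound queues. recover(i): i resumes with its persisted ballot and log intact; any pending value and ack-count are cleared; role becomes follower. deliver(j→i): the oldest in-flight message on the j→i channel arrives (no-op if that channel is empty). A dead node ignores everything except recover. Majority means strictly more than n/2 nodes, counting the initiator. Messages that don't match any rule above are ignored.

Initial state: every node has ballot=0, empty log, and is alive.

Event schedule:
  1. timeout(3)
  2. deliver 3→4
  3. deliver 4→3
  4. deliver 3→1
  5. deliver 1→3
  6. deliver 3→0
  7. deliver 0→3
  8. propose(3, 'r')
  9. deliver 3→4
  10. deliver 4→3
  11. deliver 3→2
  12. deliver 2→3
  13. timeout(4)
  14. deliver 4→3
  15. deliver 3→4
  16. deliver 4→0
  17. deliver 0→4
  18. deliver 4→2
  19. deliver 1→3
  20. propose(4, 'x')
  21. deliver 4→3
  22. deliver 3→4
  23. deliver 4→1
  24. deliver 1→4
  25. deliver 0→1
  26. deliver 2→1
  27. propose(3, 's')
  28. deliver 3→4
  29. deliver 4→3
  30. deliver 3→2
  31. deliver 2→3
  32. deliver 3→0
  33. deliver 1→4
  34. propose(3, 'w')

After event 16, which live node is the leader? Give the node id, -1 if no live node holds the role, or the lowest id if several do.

-1

step 1 timeout(3): 3={cand,b=8,log=-}
step 2 deliver 3→4: 4={foll,b=8,log=-}
step 3 deliver 4→3: —
step 4 deliver 3→1: 1={foll,b=8,log=-}
step 5 deliver 1→3: 3={lead,b=8,log=-}
step 6 deliver 3→0: 0={foll,b=8,log=-}
step 7 deliver 0→3: —
step 8 propose(3,'r'): —
step 9 deliver 3→4: 4={foll,b=8,log=r}
step 10 deliver 4→3: —
step 11 deliver 3→2: 2={foll,b=8,log=-}
step 12 deliver 2→3: —
step 13 timeout(4): 4={cand,b=14,log=r}
step 14 deliver 4→3: 3={foll,b=14,log=-}
step 15 deliver 3→4: —
step 16 deliver 4→0: 0={foll,b=14,log=-}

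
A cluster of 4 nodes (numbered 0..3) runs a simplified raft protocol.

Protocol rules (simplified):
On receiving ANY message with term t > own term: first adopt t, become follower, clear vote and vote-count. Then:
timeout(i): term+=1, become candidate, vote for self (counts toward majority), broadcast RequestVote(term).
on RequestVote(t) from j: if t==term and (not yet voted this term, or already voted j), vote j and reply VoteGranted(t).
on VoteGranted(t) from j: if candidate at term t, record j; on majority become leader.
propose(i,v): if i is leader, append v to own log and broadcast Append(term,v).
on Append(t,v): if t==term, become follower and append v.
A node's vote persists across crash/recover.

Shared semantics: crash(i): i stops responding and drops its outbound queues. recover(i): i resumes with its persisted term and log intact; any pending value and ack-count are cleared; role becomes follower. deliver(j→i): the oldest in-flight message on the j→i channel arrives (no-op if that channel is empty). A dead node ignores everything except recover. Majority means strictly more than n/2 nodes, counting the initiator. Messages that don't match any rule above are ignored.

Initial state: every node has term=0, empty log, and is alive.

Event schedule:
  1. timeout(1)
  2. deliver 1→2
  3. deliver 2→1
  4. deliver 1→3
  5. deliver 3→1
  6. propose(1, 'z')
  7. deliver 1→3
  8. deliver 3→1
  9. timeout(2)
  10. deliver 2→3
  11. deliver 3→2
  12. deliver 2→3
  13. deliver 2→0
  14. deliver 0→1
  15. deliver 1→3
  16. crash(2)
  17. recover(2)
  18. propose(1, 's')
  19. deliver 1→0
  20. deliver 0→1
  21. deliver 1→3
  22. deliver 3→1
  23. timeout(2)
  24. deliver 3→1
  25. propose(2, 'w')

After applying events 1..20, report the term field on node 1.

1

step 1 timeout(1): 1={cand,t=1,log=-}
step 2 deliver 1→2: 2={foll,t=1,log=-}
step 3 deliver 2→1: —
step 4 deliver 1→3: 3={foll,t=1,log=-}
step 5 deliver 3→1: 1={lead,t=1,log=-}
step 6 propose(1,'z'): 1={lead,t=1,log=z}
step 7 deliver 1→3: 3={foll,t=1,log=z}
step 8 deliver 3→1: —
step 9 timeout(2): 2={cand,t=2,log=-}
step 10 deliver 2→3: 3={foll,t=2,log=z}
step 11 deliver 3→2: —
step 12 deliver 2→3: —
step 13 deliver 2→0: 0={foll,t=2,log=-}
step 14 deliver 0→1: —
step 15 deliver 1→3: —
step 16 crash(2): 2={✗cand,t=2,log=-}
step 17 recover(2): 2={foll,t=2,log=-}
step 18 propose(1,'s'): 1={lead,t=1,log=z,s}
step 19 deliver 1→0: —
step 20 deliver 0→1: —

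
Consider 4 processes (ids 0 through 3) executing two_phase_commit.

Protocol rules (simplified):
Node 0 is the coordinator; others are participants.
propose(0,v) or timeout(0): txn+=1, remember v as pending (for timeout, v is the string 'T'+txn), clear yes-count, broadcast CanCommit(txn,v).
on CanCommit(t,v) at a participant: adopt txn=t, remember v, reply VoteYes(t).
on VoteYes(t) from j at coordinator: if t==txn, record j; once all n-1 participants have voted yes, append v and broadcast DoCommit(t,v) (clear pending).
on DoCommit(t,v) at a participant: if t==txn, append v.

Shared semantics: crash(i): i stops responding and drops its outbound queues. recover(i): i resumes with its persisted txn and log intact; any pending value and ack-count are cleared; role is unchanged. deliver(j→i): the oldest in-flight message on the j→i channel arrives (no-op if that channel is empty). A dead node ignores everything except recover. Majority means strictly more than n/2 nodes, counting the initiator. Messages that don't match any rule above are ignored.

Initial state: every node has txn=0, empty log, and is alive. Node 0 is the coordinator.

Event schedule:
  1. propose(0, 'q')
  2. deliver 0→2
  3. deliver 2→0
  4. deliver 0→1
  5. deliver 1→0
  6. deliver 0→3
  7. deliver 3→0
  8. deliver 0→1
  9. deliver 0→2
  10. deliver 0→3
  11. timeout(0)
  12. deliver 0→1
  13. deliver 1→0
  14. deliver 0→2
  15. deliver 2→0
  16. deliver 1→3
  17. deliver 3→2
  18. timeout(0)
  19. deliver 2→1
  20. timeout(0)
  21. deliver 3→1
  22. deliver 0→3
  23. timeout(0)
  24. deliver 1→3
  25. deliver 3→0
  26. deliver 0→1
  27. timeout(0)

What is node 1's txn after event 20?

2

1. propose(0,'q'):  <0:coor t1 ->
2. deliver 0→2:  <2:part t1 ->
3. deliver 2→0:  nop
4. deliver 0→1:  <1:part t1 ->
5. deliver 1→0:  nop
6. deliver 0→3:  <3:part t1 ->
7. deliver 3→0:  <0:coor t1 q>
8. deliver 0→1:  <1:part t1 q>
9. deliver 0→2:  <2:part t1 q>
10. deliver 0→3:  <3:part t1 q>
11. timeout(0):  <0:coor t2 q>
12. deliver 0→1:  <1:part t2 q>
13. deliver 1→0:  nop
14. deliver 0→2:  <2:part t2 q>
15. deliver 2→0:  nop
16. deliver 1→3:  nop
17. deliver 3→2:  nop
18. timeout(0):  <0:coor t3 q>
19. deliver 2→1:  nop
20. timeout(0):  <0:coor t4 q>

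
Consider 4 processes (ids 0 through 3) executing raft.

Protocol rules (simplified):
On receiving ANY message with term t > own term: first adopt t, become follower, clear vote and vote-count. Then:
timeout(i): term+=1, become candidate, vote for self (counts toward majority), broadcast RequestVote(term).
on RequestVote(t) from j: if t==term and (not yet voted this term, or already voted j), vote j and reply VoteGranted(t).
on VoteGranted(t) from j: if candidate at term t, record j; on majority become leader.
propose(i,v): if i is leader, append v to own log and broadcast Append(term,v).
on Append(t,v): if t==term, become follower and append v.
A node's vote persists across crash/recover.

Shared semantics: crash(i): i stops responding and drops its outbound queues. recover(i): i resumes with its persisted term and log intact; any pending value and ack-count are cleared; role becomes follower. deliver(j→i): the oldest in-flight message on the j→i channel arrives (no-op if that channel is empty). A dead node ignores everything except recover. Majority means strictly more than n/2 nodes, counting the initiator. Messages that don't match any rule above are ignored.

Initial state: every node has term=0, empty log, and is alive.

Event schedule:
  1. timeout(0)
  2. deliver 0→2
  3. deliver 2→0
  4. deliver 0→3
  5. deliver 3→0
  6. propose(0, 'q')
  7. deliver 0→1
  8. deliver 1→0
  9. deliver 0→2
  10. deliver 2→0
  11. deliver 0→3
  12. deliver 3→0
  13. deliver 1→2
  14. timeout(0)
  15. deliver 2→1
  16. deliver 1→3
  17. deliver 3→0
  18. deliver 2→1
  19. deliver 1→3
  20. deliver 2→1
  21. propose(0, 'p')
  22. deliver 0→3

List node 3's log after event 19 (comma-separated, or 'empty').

step 1 timeout(0): 0={cand,t=1,log=-}
step 2 deliver 0→2: 2={foll,t=1,log=-}
step 3 deliver 2→0: —
step 4 deliver 0→3: 3={foll,t=1,log=-}
step 5 deliver 3→0: 0={lead,t=1,log=-}
step 6 propose(0,'q'): 0={lead,t=1,log=q}
step 7 deliver 0→1: 1={foll,t=1,log=-}
step 8 deliver 1→0: —
step 9 deliver 0→2: 2={foll,t=1,log=q}
step 10 deliver 2→0: —
step 11 deliver 0→3: 3={foll,t=1,log=q}
step 12 deliver 3→0: —
step 13 deliver 1→2: —
step 14 timeout(0): 0={cand,t=2,log=q}
step 15 deliver 2→1: —
step 16 deliver 1→3: —
step 17 deliver 3→0: —
step 18 deliver 2→1: —
step 19 deliver 1→3: —

q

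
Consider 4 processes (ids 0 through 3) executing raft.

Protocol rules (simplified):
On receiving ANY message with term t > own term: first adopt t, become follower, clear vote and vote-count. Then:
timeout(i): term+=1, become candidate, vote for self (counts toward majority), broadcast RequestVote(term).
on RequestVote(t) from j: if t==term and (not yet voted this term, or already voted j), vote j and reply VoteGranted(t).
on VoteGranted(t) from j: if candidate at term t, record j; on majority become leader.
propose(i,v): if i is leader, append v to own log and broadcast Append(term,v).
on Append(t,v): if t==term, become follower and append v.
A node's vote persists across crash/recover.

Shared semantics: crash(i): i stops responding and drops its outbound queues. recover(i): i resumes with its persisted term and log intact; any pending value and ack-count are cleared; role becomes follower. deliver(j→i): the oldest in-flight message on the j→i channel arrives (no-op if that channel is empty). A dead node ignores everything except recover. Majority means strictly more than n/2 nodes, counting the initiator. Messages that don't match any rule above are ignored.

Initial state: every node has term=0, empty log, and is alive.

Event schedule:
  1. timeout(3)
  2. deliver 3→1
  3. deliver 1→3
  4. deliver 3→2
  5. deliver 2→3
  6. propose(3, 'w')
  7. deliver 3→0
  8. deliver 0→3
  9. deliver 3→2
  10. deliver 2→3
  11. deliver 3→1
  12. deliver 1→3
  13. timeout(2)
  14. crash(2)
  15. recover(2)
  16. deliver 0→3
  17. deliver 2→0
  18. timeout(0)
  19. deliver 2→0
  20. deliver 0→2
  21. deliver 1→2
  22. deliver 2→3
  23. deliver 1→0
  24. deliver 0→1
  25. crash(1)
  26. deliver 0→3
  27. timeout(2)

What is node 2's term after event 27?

after 1 — timeout(3): n3:cand/t1/[-]
after 2 — deliver 3→1: n1:foll/t1/[-]
after 3 — deliver 1→3: ·
after 4 — deliver 3→2: n2:foll/t1/[-]
after 5 — deliver 2→3: n3:lead/t1/[-]
after 6 — propose(3,'w'): n3:lead/t1/[w]
after 7 — deliver 3→0: n0:foll/t1/[-]
after 8 — deliver 0→3: ·
after 9 — deliver 3→2: n2:foll/t1/[w]
after 10 — deliver 2→3: ·
after 11 — deliver 3→1: n1:foll/t1/[w]
after 12 — deliver 1→3: ·
after 13 — timeout(2): n2:cand/t2/[w]
after 14 — crash(2): n2:✗cand/t2/[w]
after 15 — recover(2): n2:foll/t2/[w]
after 16 — deliver 0→3: ·
after 17 — deliver 2→0: ·
after 18 — timeout(0): n0:cand/t2/[-]
after 19 — deliver 2→0: ·
after 20 — deliver 0→2: ·
after 21 — deliver 1→2: ·
after 22 — deliver 2→3: ·
after 23 — deliver 1→0: ·
after 24 — deliver 0→1: n1:foll/t2/[w]
after 25 — crash(1): n1:✗foll/t2/[w]
after 26 — deliver 0→3: n3:foll/t2/[w]
after 27 — timeout(2): n2:cand/t3/[w]

3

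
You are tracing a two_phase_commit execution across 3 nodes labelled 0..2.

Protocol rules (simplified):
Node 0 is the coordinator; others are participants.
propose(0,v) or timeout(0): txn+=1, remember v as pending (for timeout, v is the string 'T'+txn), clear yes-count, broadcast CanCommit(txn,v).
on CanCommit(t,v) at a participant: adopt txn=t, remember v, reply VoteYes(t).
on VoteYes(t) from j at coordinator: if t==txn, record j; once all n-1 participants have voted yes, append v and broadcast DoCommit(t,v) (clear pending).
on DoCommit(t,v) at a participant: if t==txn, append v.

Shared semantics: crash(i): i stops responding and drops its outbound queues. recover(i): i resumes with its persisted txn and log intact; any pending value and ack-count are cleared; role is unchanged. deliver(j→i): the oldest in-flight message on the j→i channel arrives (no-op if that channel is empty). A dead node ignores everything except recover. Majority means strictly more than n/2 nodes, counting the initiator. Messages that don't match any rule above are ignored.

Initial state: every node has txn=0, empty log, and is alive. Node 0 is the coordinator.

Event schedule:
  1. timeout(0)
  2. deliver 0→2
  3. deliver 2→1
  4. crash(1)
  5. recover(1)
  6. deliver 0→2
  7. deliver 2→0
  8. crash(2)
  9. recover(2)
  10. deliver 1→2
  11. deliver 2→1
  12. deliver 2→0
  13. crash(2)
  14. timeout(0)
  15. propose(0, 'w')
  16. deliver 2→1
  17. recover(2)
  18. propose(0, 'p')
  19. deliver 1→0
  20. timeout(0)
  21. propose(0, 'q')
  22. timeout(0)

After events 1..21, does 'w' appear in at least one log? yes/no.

1. timeout(0):  <0:coor t1 ->
2. deliver 0→2:  <2:part t1 ->
3. deliver 2→1:  nop
4. crash(1):  <1:✗part t0 ->
5. recover(1):  <1:part t0 ->
6. deliver 0→2:  nop
7. deliver 2→0:  nop
8. crash(2):  <2:✗part t1 ->
9. recover(2):  <2:part t1 ->
10. deliver 1→2:  nop
11. deliver 2→1:  nop
12. deliver 2→0:  nop
13. crash(2):  <2:✗part t1 ->
14. timeout(0):  <0:coor t2 ->
15. propose(0,'w'):  <0:coor t3 ->
16. deliver 2→1:  nop
17. recover(2):  <2:part t1 ->
18. propose(0,'p'):  <0:coor t4 ->
19. deliver 1→0:  nop
20. timeout(0):  <0:coor t5 ->
21. propose(0,'q'):  <0:coor t6 ->

no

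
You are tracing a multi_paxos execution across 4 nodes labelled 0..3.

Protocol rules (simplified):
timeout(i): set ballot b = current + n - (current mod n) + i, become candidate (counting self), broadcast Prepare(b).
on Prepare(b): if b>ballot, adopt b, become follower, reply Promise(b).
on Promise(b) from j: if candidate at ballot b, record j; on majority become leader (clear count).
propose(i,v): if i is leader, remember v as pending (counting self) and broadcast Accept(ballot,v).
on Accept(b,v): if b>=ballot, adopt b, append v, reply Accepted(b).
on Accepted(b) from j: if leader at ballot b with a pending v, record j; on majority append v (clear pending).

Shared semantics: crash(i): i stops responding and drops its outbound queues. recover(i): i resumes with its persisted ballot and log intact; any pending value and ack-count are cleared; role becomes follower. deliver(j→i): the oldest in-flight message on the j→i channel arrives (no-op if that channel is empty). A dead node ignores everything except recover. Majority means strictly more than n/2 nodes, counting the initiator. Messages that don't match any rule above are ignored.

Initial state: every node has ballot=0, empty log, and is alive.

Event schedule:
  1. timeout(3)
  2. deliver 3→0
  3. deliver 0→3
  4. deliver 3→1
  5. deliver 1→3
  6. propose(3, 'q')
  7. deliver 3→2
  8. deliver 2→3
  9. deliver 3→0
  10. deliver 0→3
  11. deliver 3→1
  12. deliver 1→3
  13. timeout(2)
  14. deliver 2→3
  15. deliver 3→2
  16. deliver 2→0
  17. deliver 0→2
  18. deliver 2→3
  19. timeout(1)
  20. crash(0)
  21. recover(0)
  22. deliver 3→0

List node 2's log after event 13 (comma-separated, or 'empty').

step 1 timeout(3): 3={cand,b=7,log=-}
step 2 deliver 3→0: 0={foll,b=7,log=-}
step 3 deliver 0→3: —
step 4 deliver 3→1: 1={foll,b=7,log=-}
step 5 deliver 1→3: 3={lead,b=7,log=-}
step 6 propose(3,'q'): —
step 7 deliver 3→2: 2={foll,b=7,log=-}
step 8 deliver 2→3: —
step 9 deliver 3→0: 0={foll,b=7,log=q}
step 10 deliver 0→3: —
step 11 deliver 3→1: 1={foll,b=7,log=q}
step 12 deliver 1→3: 3={lead,b=7,log=q}
step 13 timeout(2): 2={cand,b=10,log=-}

empty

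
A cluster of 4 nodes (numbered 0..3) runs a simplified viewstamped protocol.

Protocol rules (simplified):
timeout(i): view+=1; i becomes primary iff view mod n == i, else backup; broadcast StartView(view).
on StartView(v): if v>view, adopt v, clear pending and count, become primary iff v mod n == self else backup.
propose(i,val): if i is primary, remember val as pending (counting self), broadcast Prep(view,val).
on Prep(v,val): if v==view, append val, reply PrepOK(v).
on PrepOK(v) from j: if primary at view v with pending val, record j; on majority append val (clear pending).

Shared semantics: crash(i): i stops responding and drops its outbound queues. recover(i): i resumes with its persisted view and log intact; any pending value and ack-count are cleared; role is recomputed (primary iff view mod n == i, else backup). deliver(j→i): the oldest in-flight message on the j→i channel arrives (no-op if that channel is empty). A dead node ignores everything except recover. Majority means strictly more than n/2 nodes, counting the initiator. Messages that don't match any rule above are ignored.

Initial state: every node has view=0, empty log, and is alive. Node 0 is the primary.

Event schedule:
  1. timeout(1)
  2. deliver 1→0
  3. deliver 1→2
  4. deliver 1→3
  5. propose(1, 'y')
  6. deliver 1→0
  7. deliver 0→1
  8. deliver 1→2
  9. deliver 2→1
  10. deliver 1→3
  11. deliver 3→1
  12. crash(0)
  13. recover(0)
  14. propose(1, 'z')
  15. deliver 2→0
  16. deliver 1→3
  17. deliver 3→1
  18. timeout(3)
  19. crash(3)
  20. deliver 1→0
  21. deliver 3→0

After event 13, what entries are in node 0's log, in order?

e1 timeout(1): 1[prim,v=1,-]
e2 deliver 1→0: 0[back,v=1,-]
e3 deliver 1→2: 2[back,v=1,-]
e4 deliver 1→3: 3[back,v=1,-]
e5 propose(1,'y'): ·
e6 deliver 1→0: 0[back,v=1,y]
e7 deliver 0→1: ·
e8 deliver 1→2: 2[back,v=1,y]
e9 deliver 2→1: 1[prim,v=1,y]
e10 deliver 1→3: 3[back,v=1,y]
e11 deliver 3→1: ·
e12 crash(0): 0[✗back,v=1,y]
e13 recover(0): 0[back,v=1,y]

y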